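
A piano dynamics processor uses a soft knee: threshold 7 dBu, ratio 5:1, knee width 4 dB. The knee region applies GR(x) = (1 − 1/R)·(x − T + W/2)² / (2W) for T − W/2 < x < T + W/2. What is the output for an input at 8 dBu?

x − T + W/2 = 8 − 7 + 2 = 3.
GR = (1 − 1/5) × 3² / 8 = 0.8 × 9 / 8 = 0.9 dB.
Output = 8 − 0.9 = 7.1 dBu.

7.1 dBu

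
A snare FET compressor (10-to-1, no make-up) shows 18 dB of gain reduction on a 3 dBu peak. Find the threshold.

Input is 20 dB above T (since output overshoot × R = input overshoot: (-15 − T)·10 = 3 − T gives T = -17 dBu).
Check: -17 + (3 − (-17))/10 = -17 + 2 = -15 dBu. ✓

-17 dBu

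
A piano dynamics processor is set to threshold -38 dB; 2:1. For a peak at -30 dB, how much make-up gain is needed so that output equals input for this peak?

Without make-up, output = threshold + overshoot/2 = -38 + 4 = -34 dB.
Gap to target: 4 dB.

4 dB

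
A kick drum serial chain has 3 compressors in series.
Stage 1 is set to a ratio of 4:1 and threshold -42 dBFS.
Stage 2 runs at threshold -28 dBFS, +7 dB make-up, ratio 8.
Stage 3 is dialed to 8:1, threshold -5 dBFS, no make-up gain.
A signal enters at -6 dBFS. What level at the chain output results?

Stage 1: 36 dB above -42 dBFS, reduced 4:1 to 9 dB above → -33 dBFS.
Stage 2: -33 dBFS is at or below the -28 dBFS threshold — no compression; make-up brings it to -26 dBFS.
Stage 3: -26 dBFS is at or below the -5 dBFS threshold — no compression; output -26 dBFS.

-26 dBFS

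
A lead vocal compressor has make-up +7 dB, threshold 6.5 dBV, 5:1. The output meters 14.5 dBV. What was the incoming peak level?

11.5 dBV

Remove make-up: 14.5 − 7 = 7.5 dBV.
That's 1 dB above the 6.5 dBV threshold.
Before 5:1 compression the overshoot was 1 × 5 = 5 dB, so input = 6.5 + 5 = 11.5 dBV.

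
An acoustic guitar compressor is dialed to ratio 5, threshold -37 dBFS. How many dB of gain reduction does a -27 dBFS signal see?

8 dB

-27 dBFS exceeds the threshold by 10 dB.
A 5:1 ratio leaves 2 dB of that excess.
Gain reduction = 10 − 2 = 8 dB.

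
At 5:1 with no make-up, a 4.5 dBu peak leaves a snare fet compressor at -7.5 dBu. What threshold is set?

-10.5 dBu

Let T be the threshold. Output overshoot = (input overshoot)/R, so -7.5 − T = (4.5 − T)/5.
5·(-7.5 − T) = 4.5 − T → 4·T = -37.5 − 4.5 = -42.
T = -42/4 = -10.5 dBu.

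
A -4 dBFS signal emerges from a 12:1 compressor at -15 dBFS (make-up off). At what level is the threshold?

-16 dBFS

Gain reduction = -4 − (-15) = 11 dB; output overshoot = GR / (R − 1) = 11 / 11 = 1 dB.
Threshold = output − output overshoot = -15 − 1 = -16 dBFS.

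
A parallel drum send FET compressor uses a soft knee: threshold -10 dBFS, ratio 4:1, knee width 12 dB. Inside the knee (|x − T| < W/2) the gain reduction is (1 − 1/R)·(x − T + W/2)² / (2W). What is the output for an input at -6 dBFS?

-9.125 dBFS

x − T + W/2 = -6 − (-10) + 6 = 10.
GR = (1 − 1/4) × 10² / 24 = 0.75 × 100 / 24 = 3.125 dB.
Output = -6 − 3.125 = -9.125 dBFS.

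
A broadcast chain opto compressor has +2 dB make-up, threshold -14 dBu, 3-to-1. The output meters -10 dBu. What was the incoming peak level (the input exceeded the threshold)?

-8 dBu

Remove make-up: -10 − 2 = -12 dBu.
That's 2 dB above the -14 dBu threshold.
Undo the ratio: input overshoot = 2 × 3 = 6 dB, giving input = -8 dBu.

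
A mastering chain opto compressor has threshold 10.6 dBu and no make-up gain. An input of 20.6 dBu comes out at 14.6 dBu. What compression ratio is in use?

2.5:1

Input overshoot = 20.6 − 10.6 = 10 dB; output overshoot = 14.6 − 10.6 = 4 dB.
Ratio = 10 / 4 = 2.5.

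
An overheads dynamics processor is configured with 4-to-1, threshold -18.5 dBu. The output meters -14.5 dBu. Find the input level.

-2.5 dBu

The compressed level sits -14.5 − (-18.5) = 4 dB over threshold.
Input overshoot = R × output overshoot = 16 dB → input = -18.5 + 16 = -2.5 dBu.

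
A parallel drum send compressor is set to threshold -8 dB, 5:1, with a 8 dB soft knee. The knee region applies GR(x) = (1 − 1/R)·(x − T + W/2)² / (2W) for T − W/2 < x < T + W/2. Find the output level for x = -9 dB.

-9.45 dB

x − T + W/2 = -9 − (-8) + 4 = 3.
GR = (1 − 1/5) × 3² / 16 = 0.8 × 9 / 16 = 0.45 dB.
Output = -9 − 0.45 = -9.45 dB.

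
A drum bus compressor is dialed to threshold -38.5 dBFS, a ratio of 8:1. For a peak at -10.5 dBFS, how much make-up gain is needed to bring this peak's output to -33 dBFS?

Without make-up, output = threshold + overshoot/8 = -38.5 + 3.5 = -35 dBFS.
Gap to target: 2 dB.

2 dB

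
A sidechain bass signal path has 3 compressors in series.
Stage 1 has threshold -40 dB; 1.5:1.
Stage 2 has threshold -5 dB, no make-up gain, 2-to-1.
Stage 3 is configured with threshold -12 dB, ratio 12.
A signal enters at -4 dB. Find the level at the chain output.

-16 dB

Stage 1: 36 dB above -40 dB, reduced 1.5:1 to 24 dB above → -16 dB.
Stage 2: -16 dB is at or below the -5 dB threshold — no compression; output -16 dB.
Stage 3: -16 dB ≤ -12 dB, so stage 3 doesn't engage; output -16 dB.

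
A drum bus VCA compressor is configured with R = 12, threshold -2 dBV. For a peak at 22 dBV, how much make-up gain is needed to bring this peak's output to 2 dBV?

Without make-up, output = threshold + overshoot/12 = -2 + 2 = 0 dBV.
Gap to target: 2 dB.

2 dB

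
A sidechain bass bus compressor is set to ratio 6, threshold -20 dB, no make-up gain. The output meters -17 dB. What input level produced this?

-2 dB

That's 3 dB above the -20 dB threshold.
Before 6:1 compression the overshoot was 3 × 6 = 18 dB, so input = -20 + 18 = -2 dB.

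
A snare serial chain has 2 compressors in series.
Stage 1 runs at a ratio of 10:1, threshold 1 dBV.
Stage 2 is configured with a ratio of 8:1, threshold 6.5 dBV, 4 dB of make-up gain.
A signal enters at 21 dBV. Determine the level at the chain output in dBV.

Stage 1: 20 dB above 1 dBV, reduced 10:1 to 2 dB above → 3 dBV.
Stage 2: 3 dBV ≤ 6.5 dBV, so stage 2 doesn't engage; make-up brings it to 7 dBV.

7 dBV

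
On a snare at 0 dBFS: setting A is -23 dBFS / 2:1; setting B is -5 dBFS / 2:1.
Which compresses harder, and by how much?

A: overshoot 23 dB → output overshoot 11.5 dB → GR 11.5 dB.
B: overshoot 5 dB → output overshoot 2.5 dB → GR 2.5 dB.
Difference: 9 dB in favour of A.

A, by 9 dB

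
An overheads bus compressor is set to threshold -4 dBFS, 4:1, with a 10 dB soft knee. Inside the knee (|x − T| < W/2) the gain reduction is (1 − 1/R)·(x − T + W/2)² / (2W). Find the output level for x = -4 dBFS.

-4.9375 dBFS

x − T + W/2 = -4 − (-4) + 5 = 5.
GR = (1 − 1/4) × 5² / 20 = 0.75 × 25 / 20 = 0.9375 dB.
Output = -4 − 0.9375 = -4.9375 dBFS.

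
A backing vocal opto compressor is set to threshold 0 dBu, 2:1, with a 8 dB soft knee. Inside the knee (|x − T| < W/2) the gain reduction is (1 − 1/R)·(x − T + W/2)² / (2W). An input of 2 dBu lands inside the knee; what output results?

x − T + W/2 = 2 − 0 + 4 = 6.
GR = (1 − 1/2) × 6² / 16 = 0.5 × 36 / 16 = 1.125 dB.
Output = 2 − 1.125 = 0.875 dBu.

0.875 dBu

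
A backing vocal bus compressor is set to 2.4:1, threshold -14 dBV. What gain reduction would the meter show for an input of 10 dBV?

The signal is 24 dB above threshold.
At 2.4:1, output sits 24/2.4 = 10 dB above threshold.
So the signal is attenuated by 24 − 10 = 14 dB.

14 dB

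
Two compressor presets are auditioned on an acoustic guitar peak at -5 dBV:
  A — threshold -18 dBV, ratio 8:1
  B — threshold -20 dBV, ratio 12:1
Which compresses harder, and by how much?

A: overshoot 13 dB → output overshoot 1.625 dB → GR 11.375 dB.
B: overshoot 15 dB → output overshoot 1.25 dB → GR 13.75 dB.
Difference: 2.375 dB in favour of B.

B, by 2.375 dB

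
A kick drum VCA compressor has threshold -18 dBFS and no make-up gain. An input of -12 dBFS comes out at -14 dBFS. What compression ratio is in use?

Input overshoot = -12 − (-18) = 6 dB; output overshoot = -14 − (-18) = 4 dB.
Ratio = 6 / 4 = 1.5.

1.5:1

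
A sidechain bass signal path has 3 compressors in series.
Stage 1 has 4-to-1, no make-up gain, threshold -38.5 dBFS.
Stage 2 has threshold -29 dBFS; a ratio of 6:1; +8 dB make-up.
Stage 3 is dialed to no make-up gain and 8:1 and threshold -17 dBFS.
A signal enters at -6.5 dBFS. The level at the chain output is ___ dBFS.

Stage 1: overshoot 32 dB → 32/4 = 8 dB → -30.5 dBFS.
Stage 2: below threshold (-30.5 ≤ -29); passes unchanged; make-up brings it to -22.5 dBFS.
Stage 3: below threshold (-22.5 ≤ -17); passes unchanged; output -22.5 dBFS.

-22.5 dBFS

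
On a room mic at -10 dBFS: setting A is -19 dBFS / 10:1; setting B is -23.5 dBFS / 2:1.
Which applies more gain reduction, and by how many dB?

A: GR = 9 − 9/10 = 8.1 dB.
B: GR = 13.5 − 13.5/2 = 6.75 dB.
A applies 1.35 dB more gain reduction.

A, by 1.35 dB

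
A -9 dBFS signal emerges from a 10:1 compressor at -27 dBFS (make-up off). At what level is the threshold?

Let T be the threshold. Output overshoot = (input overshoot)/R, so -27 − T = (-9 − T)/10.
10·(-27 − T) = -9 − T → 9·T = -270 − (-9) = -261.
T = -261/9 = -29 dBFS.

-29 dBFS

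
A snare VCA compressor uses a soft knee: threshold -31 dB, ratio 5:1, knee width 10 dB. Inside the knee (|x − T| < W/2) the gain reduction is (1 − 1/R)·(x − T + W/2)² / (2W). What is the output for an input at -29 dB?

-30.96 dB

x − T + W/2 = -29 − (-31) + 5 = 7.
GR = (1 − 1/5) × 7² / 20 = 0.8 × 49 / 20 = 1.96 dB.
Output = -29 − 1.96 = -30.96 dB.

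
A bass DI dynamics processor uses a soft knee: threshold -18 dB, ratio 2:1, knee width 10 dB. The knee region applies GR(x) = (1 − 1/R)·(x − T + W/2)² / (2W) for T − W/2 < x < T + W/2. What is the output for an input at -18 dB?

x − T + W/2 = -18 − (-18) + 5 = 5.
GR = (1 − 1/2) × 5² / 20 = 0.5 × 25 / 20 = 0.625 dB.
Output = -18 − 0.625 = -18.625 dB.

-18.625 dB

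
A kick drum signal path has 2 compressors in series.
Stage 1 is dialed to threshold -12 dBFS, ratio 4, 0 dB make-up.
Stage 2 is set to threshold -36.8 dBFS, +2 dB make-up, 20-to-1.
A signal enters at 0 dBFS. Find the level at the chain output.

Stage 1: 0 dBFS is 12 dB over -12 dBFS; at 4:1 that becomes 3 dB over, giving -9 dBFS.
Stage 2: overshoot 27.8 dB → 27.8/20 = 1.39 dB → -35.41 dBFS; +2 dB make-up → -33.41 dBFS.

-33.41 dBFS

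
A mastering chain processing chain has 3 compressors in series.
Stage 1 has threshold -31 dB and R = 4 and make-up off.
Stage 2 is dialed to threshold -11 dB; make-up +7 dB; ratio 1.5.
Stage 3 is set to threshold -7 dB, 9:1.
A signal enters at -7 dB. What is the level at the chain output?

Stage 1: -7 dB is 24 dB over -31 dB; at 4:1 that becomes 6 dB over, giving -25 dB.
Stage 2: -25 dB ≤ -11 dB, so stage 2 doesn't engage; make-up brings it to -18 dB.
Stage 3: -18 dB ≤ -7 dB, so stage 3 doesn't engage; output -18 dB.

-18 dB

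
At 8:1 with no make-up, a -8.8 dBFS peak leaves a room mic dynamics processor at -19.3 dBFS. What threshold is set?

Gain reduction = -8.8 − (-19.3) = 10.5 dB; output overshoot = GR / (R − 1) = 10.5 / 7 = 1.5 dB.
Threshold = output − output overshoot = -19.3 − 1.5 = -20.8 dBFS.

-20.8 dBFS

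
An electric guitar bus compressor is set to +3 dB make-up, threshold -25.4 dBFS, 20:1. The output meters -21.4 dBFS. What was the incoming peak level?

Remove make-up: -21.4 − 3 = -24.4 dBFS.
Post-compression overshoot = -24.4 − (-25.4) = 1 dB.
Undo the ratio: input overshoot = 1 × 20 = 20 dB, giving input = -5.4 dBFS.

-5.4 dBFS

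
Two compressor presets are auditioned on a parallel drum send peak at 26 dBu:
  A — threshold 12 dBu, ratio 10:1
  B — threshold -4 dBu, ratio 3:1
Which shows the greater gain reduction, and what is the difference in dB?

A: 14 dB over, compressed to 1.4 dB over, so 12.6 dB of GR.
B: 30 dB over, compressed to 10 dB over, so 20 dB of GR.
Difference: 7.4 dB in favour of B.

B, by 7.4 dB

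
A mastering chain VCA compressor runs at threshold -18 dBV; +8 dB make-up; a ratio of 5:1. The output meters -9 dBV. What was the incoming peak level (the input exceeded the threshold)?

-13 dBV

Before make-up, the level was -9 − 8 = -17 dBV.
Post-compression overshoot = -17 − (-18) = 1 dB.
Input overshoot = R × output overshoot = 5 dB → input = -18 + 5 = -13 dBV.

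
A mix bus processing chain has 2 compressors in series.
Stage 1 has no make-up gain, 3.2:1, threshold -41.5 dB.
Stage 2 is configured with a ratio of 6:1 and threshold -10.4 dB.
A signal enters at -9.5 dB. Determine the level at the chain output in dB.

-31.5 dB

Stage 1: 32 dB above -41.5 dB, reduced 3.2:1 to 10 dB above → -31.5 dB.
Stage 2: -31.5 dB is at or below the -10.4 dB threshold — no compression; output -31.5 dB.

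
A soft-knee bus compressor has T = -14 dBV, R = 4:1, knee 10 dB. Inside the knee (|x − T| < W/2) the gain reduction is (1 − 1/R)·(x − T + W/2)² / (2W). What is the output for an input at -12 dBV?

-13.8375 dBV

x − T + W/2 = -12 − (-14) + 5 = 7.
GR = (1 − 1/4) × 7² / 20 = 0.75 × 49 / 20 = 1.8375 dB.
Output = -12 − 1.8375 = -13.8375 dBV.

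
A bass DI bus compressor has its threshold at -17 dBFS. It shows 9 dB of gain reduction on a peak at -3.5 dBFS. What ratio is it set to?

Input overshoot = -3.5 − (-17) = 13.5 dB.
Output overshoot = 13.5 − 9 = 4.5 dB.
Ratio = input overshoot / output overshoot = 13.5 / 4.5 = 3.

3:1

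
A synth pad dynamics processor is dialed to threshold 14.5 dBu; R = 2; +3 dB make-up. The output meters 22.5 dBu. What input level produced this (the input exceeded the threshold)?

Before make-up, the level was 22.5 − 3 = 19.5 dBu.
The compressed level sits 19.5 − 14.5 = 5 dB over threshold.
Undo the ratio: input overshoot = 5 × 2 = 10 dB, giving input = 24.5 dBu.

24.5 dBu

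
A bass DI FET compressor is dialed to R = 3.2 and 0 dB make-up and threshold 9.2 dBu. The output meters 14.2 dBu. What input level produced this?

That's 5 dB above the 9.2 dBu threshold.
Before 3.2:1 compression the overshoot was 5 × 3.2 = 16 dB, so input = 9.2 + 16 = 25.2 dBu.

25.2 dBu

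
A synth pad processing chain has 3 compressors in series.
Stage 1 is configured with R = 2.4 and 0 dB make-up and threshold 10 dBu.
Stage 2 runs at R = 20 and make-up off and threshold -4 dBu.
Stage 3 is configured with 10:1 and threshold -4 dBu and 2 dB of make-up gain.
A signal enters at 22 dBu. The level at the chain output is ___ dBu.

Stage 1: 12 dB above 10 dBu, reduced 2.4:1 to 5 dB above → 15 dBu.
Stage 2: 19 dB above -4 dBu, reduced 20:1 to 0.95 dB above → -3.05 dBu.
Stage 3: -3.05 dBu is 0.95 dB over -4 dBu; at 10:1 that becomes 0.095 dB over, giving -3.905 dBu; +2 dB make-up → -1.905 dBu.

-1.905 dBu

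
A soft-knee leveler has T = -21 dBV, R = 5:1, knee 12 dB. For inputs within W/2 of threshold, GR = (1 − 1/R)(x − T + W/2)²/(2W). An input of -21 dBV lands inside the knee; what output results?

x − T + W/2 = -21 − (-21) + 6 = 6.
GR = (1 − 1/5) × 6² / 24 = 0.8 × 36 / 24 = 1.2 dB.
Output = -21 − 1.2 = -22.2 dBV.

-22.2 dBV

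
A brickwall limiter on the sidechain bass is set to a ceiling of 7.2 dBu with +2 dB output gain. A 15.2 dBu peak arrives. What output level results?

9.2 dBu

The limiter clamps the peak to its 7.2 dBu ceiling.
Output gain then adds 2 dB: 7.2 + 2 = 9.2 dBu.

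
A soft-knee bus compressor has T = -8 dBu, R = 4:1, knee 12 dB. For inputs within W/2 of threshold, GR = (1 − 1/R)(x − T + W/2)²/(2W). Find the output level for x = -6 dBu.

-8 dBu

x − T + W/2 = -6 − (-8) + 6 = 8.
GR = (1 − 1/4) × 8² / 24 = 0.75 × 64 / 24 = 2 dB.
Output = -6 − 2 = -8 dBu.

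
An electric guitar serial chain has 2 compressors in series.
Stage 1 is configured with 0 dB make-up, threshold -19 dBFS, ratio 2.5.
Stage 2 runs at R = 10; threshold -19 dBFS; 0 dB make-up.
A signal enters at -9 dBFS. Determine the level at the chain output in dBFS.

Stage 1: overshoot 10 dB → 10/2.5 = 4 dB → -15 dBFS.
Stage 2: 4 dB above -19 dBFS, reduced 10:1 to 0.4 dB above → -18.6 dBFS.

-18.6 dBFS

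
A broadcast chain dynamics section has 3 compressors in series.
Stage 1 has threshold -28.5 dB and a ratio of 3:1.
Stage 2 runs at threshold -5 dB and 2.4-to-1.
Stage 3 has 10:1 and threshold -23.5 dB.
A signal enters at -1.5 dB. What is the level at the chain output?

Stage 1: overshoot 27 dB → 27/3 = 9 dB → -19.5 dB.
Stage 2: below threshold (-19.5 ≤ -5); passes unchanged; output -19.5 dB.
Stage 3: 4 dB above -23.5 dB, reduced 10:1 to 0.4 dB above → -23.1 dB.

-23.1 dB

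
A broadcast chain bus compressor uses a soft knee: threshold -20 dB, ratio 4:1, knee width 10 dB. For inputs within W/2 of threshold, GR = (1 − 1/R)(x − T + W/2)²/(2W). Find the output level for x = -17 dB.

x − T + W/2 = -17 − (-20) + 5 = 8.
GR = (1 − 1/4) × 8² / 20 = 0.75 × 64 / 20 = 2.4 dB.
Output = -17 − 2.4 = -19.4 dB.

-19.4 dB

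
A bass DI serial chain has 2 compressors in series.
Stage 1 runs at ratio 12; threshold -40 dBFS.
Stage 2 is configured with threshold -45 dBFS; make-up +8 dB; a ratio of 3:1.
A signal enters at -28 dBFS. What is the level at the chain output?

Stage 1: 12 dB above -40 dBFS, reduced 12:1 to 1 dB above → -39 dBFS.
Stage 2: 6 dB above -45 dBFS, reduced 3:1 to 2 dB above → -43 dBFS; +8 dB make-up → -35 dBFS.

-35 dBFS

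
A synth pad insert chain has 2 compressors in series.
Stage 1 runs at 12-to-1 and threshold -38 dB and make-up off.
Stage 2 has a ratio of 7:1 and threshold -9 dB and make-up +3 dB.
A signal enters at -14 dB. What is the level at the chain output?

Stage 1: 24 dB above -38 dB, reduced 12:1 to 2 dB above → -36 dB.
Stage 2: -36 dB ≤ -9 dB, so stage 2 doesn't engage; make-up brings it to -33 dB.

-33 dB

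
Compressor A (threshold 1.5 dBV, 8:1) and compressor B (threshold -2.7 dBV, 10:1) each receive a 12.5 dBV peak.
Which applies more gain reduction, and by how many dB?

B, by 4.055 dB

A: GR = 11 − 11/8 = 9.625 dB.
B: GR = 15.2 − 15.2/10 = 13.68 dB.
Difference: 4.055 dB in favour of B.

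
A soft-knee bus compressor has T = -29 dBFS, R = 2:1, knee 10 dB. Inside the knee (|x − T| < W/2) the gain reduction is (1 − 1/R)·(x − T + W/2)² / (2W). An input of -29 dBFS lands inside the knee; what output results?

-29.625 dBFS

x − T + W/2 = -29 − (-29) + 5 = 5.
GR = (1 − 1/2) × 5² / 20 = 0.5 × 25 / 20 = 0.625 dB.
Output = -29 − 0.625 = -29.625 dBFS.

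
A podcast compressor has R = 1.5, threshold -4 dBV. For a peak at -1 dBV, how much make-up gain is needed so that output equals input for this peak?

Without make-up, output = threshold + overshoot/1.5 = -4 + 2 = -2 dBV.
Gap to target: 1 dB.

1 dB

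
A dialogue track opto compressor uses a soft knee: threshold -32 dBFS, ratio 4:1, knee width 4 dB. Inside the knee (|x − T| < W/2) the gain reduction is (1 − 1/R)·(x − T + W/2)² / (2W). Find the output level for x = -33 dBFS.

x − T + W/2 = -33 − (-32) + 2 = 1.
GR = (1 − 1/4) × 1² / 8 = 0.75 × 1 / 8 = 0.09375 dB.
Output = -33 − 0.09375 = -33.09375 dBFS.

-33.09375 dBFS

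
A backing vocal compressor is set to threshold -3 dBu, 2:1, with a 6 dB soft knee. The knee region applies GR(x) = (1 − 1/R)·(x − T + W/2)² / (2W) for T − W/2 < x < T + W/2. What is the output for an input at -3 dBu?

-3.375 dBu

x − T + W/2 = -3 − (-3) + 3 = 3.
GR = (1 − 1/2) × 3² / 12 = 0.5 × 9 / 12 = 0.375 dB.
Output = -3 − 0.375 = -3.375 dBu.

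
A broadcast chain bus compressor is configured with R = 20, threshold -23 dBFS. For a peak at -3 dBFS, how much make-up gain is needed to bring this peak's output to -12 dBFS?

Without make-up, output = threshold + overshoot/20 = -23 + 1 = -22 dBFS.
Gap to target: 10 dB.

10 dB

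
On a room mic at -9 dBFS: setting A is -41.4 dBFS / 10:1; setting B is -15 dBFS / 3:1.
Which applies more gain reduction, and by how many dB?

A, by 25.16 dB

A: GR = 32.4 − 32.4/10 = 29.16 dB.
B: GR = 6 − 6/3 = 4 dB.
Difference: 25.16 dB in favour of A.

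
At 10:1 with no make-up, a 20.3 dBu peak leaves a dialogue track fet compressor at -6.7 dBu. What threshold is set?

Gain reduction = 20.3 − (-6.7) = 27 dB; output overshoot = GR / (R − 1) = 27 / 9 = 3 dB.
Threshold = output − output overshoot = -6.7 − 3 = -9.7 dBu.

-9.7 dBu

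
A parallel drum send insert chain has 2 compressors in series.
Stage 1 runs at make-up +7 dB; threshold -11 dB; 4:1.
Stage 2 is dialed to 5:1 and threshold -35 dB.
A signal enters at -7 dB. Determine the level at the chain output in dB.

-28.6 dB

Stage 1: -7 dB is 4 dB over -11 dB; at 4:1 that becomes 1 dB over, giving -10 dB; +7 dB make-up → -3 dB.
Stage 2: overshoot 32 dB → 32/5 = 6.4 dB → -28.6 dB.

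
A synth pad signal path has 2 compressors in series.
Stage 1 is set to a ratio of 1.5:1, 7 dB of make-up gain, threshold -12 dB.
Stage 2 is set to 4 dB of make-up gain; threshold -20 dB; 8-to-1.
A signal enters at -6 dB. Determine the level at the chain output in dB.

Stage 1: 6 dB above -12 dB, reduced 1.5:1 to 4 dB above → -8 dB; +7 dB make-up → -1 dB.
Stage 2: 19 dB above -20 dB, reduced 8:1 to 2.375 dB above → -17.625 dB; +4 dB make-up → -13.625 dB.

-13.625 dB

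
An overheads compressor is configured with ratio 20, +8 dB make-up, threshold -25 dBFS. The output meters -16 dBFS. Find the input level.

Remove make-up: -16 − 8 = -24 dBFS.
The compressed level sits -24 − (-25) = 1 dB over threshold.
Undo the ratio: input overshoot = 1 × 20 = 20 dB, giving input = -5 dBFS.

-5 dBFS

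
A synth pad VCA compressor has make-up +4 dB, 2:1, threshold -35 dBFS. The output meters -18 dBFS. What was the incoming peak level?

-9 dBFS

Before make-up, the level was -18 − 4 = -22 dBFS.
The compressed level sits -22 − (-35) = 13 dB over threshold.
Undo the ratio: input overshoot = 13 × 2 = 26 dB, giving input = -9 dBFS.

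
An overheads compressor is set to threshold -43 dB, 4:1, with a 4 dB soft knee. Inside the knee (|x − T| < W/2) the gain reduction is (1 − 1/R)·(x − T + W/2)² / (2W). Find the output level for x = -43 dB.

-43.375 dB

x − T + W/2 = -43 − (-43) + 2 = 2.
GR = (1 − 1/4) × 2² / 8 = 0.75 × 4 / 8 = 0.375 dB.
Output = -43 − 0.375 = -43.375 dB.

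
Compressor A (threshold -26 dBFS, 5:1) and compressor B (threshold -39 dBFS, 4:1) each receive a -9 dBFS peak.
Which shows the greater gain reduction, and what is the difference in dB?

B, by 8.9 dB

A: 17 dB over, compressed to 3.4 dB over, so 13.6 dB of GR.
B: 30 dB over, compressed to 7.5 dB over, so 22.5 dB of GR.
Difference: 8.9 dB in favour of B.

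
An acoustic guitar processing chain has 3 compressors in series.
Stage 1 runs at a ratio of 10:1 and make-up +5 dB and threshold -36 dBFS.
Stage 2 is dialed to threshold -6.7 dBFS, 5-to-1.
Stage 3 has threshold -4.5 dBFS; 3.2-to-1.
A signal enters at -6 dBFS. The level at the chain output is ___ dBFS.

-28 dBFS

Stage 1: overshoot 30 dB → 30/10 = 3 dB → -33 dBFS; +5 dB make-up → -28 dBFS.
Stage 2: below threshold (-28 ≤ -6.7); passes unchanged; output -28 dBFS.
Stage 3: -28 dBFS is at or below the -4.5 dBFS threshold — no compression; output -28 dBFS.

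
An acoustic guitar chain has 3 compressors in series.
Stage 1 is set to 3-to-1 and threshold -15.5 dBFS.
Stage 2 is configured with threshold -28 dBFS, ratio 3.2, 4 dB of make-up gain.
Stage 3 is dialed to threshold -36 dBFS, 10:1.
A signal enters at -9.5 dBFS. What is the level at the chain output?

-34.346875 dBFS

Stage 1: 6 dB above -15.5 dBFS, reduced 3:1 to 2 dB above → -13.5 dBFS.
Stage 2: 14.5 dB above -28 dBFS, reduced 3.2:1 to 4.53125 dB above → -23.46875 dBFS; +4 dB make-up → -19.46875 dBFS.
Stage 3: 16.53125 dB above -36 dBFS, reduced 10:1 to 1.653125 dB above → -34.346875 dBFS.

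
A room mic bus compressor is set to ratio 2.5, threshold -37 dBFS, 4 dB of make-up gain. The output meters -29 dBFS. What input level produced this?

-27 dBFS

Before make-up, the level was -29 − 4 = -33 dBFS.
Post-compression overshoot = -33 − (-37) = 4 dB.
Undo the ratio: input overshoot = 4 × 2.5 = 10 dB, giving input = -27 dBFS.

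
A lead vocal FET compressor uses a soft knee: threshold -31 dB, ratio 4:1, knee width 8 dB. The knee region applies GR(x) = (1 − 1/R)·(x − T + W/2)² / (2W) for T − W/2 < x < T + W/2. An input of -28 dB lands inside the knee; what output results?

-30.296875 dB

x − T + W/2 = -28 − (-31) + 4 = 7.
GR = (1 − 1/4) × 7² / 16 = 0.75 × 49 / 16 = 2.296875 dB.
Output = -28 − 2.296875 = -30.296875 dB.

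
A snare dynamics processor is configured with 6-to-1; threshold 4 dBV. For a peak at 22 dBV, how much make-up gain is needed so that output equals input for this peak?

15 dB

The peak compresses to 4 + 18/6 = 7 dBV.
To reach 22 dBV requires 22 − 7 = 15 dB of make-up.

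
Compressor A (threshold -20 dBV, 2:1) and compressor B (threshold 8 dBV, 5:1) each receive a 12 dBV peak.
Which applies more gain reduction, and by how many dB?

A, by 12.8 dB

A: GR = 32 − 32/2 = 16 dB.
B: GR = 4 − 4/5 = 3.2 dB.
A applies 12.8 dB more gain reduction.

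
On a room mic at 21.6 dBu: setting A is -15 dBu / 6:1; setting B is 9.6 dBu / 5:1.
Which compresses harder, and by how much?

A, by 20.9 dB

A: GR = 36.6 − 36.6/6 = 30.5 dB.
B: GR = 12 − 12/5 = 9.6 dB.
A reduces 20.9 dB more.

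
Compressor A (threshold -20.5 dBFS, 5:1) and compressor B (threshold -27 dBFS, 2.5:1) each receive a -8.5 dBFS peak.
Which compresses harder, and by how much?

A: 12 dB over, compressed to 2.4 dB over, so 9.6 dB of GR.
B: 18.5 dB over, compressed to 7.4 dB over, so 11.1 dB of GR.
B reduces 1.5 dB more.

B, by 1.5 dB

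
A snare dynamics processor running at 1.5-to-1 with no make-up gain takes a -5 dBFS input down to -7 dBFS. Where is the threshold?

-11 dBFS

Input is 6 dB above T (since output overshoot × R = input overshoot: (-7 − T)·1.5 = -5 − T gives T = -11 dBFS).
Check: -11 + (-5 − (-11))/1.5 = -11 + 4 = -7 dBFS. ✓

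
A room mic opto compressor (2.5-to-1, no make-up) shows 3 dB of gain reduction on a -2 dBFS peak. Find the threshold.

Input is 5 dB above T (since output overshoot × R = input overshoot: (-5 − T)·2.5 = -2 − T gives T = -7 dBFS).
Check: -7 + (-2 − (-7))/2.5 = -7 + 2 = -5 dBFS. ✓

-7 dBFS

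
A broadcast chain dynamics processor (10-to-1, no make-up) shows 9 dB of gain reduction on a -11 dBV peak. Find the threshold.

-21 dBV

Gain reduction = -11 − (-20) = 9 dB; output overshoot = GR / (R − 1) = 9 / 9 = 1 dB.
Threshold = output − output overshoot = -20 − 1 = -21 dBV.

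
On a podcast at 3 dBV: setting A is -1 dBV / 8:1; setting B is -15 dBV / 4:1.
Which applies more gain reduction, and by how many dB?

A: 4 dB over, compressed to 0.5 dB over, so 3.5 dB of GR.
B: 18 dB over, compressed to 4.5 dB over, so 13.5 dB of GR.
B reduces 10 dB more.

B, by 10 dB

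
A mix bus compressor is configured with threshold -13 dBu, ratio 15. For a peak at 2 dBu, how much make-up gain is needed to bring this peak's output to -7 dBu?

Without make-up, output = threshold + overshoot/15 = -13 + 1 = -12 dBu.
Gap to target: 5 dB.

5 dB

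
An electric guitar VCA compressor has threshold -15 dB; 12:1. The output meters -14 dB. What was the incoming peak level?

-3 dB

Post-compression overshoot = -14 − (-15) = 1 dB.
Before 12:1 compression the overshoot was 1 × 12 = 12 dB, so input = -15 + 12 = -3 dB.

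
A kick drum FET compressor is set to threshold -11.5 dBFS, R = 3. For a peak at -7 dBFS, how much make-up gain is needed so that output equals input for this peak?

Without make-up, output = threshold + overshoot/3 = -11.5 + 1.5 = -10 dBFS.
Gap to target: 3 dB.

3 dB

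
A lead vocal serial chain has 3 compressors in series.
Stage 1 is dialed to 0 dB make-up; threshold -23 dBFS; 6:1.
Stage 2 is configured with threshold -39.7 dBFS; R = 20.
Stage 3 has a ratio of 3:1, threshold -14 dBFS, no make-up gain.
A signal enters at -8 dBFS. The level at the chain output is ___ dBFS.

Stage 1: -8 dBFS is 15 dB over -23 dBFS; at 6:1 that becomes 2.5 dB over, giving -20.5 dBFS.
Stage 2: 19.2 dB above -39.7 dBFS, reduced 20:1 to 0.96 dB above → -38.74 dBFS.
Stage 3: -38.74 dBFS is at or below the -14 dBFS threshold — no compression; output -38.74 dBFS.

-38.74 dBFS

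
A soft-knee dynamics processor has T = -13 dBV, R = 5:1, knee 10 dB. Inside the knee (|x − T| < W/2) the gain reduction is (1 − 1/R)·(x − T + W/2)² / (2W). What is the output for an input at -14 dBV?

x − T + W/2 = -14 − (-13) + 5 = 4.
GR = (1 − 1/5) × 4² / 20 = 0.8 × 16 / 20 = 0.64 dB.
Output = -14 − 0.64 = -14.64 dBV.

-14.64 dBV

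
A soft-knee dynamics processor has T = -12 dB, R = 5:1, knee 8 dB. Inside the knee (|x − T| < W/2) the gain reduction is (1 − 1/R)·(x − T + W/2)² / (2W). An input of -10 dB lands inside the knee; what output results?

-11.8 dB

x − T + W/2 = -10 − (-12) + 4 = 6.
GR = (1 − 1/5) × 6² / 16 = 0.8 × 36 / 16 = 1.8 dB.
Output = -10 − 1.8 = -11.8 dB.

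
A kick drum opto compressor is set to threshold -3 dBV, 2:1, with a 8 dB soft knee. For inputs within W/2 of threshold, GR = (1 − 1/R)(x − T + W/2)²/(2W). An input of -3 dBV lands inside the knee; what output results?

-3.5 dBV

x − T + W/2 = -3 − (-3) + 4 = 4.
GR = (1 − 1/2) × 4² / 16 = 0.5 × 16 / 16 = 0.5 dB.
Output = -3 − 0.5 = -3.5 dBV.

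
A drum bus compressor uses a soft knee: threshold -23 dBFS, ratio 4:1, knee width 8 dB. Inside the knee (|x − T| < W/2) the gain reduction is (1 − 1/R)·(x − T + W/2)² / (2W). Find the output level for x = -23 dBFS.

x − T + W/2 = -23 − (-23) + 4 = 4.
GR = (1 − 1/4) × 4² / 16 = 0.75 × 16 / 16 = 0.75 dB.
Output = -23 − 0.75 = -23.75 dBFS.

-23.75 dBFS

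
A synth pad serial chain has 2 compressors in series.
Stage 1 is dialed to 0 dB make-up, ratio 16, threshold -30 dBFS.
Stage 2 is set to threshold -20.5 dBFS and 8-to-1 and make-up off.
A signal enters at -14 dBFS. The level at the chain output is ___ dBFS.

-29 dBFS

Stage 1: -14 dBFS is 16 dB over -30 dBFS; at 16:1 that becomes 1 dB over, giving -29 dBFS.
Stage 2: -29 dBFS ≤ -20.5 dBFS, so stage 2 doesn't engage; output -29 dBFS.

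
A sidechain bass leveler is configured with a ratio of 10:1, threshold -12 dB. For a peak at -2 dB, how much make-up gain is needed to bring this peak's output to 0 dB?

Overshoot 10 dB → 10/10 = 1 dB after compression, so the compressed level is -12 + 1 = -11 dB.
Make-up = target − compressed = 0 − (-11) = 11 dB.

11 dB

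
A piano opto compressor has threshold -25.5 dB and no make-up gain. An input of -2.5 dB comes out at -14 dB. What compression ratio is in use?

2:1

Input overshoot = -2.5 − (-25.5) = 23 dB; output overshoot = -14 − (-25.5) = 11.5 dB.
Ratio = 23 / 11.5 = 2.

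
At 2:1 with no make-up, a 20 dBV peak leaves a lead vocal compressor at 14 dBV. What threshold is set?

Input is 12 dB above T (since output overshoot × R = input overshoot: (14 − T)·2 = 20 − T gives T = 8 dBV).
Check: 8 + (20 − 8)/2 = 8 + 6 = 14 dBV. ✓

8 dBV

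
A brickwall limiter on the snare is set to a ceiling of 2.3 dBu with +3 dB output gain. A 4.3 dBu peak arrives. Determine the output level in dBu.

5.3 dBu

At ∞:1, everything above 2.3 dBu is held at the ceiling.
Output gain then adds 3 dB: 2.3 + 3 = 5.3 dBu.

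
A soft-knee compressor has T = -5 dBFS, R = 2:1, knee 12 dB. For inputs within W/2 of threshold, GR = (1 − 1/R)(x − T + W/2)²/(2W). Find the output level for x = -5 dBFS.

x − T + W/2 = -5 − (-5) + 6 = 6.
GR = (1 − 1/2) × 6² / 24 = 0.5 × 36 / 24 = 0.75 dB.
Output = -5 − 0.75 = -5.75 dBFS.

-5.75 dBFS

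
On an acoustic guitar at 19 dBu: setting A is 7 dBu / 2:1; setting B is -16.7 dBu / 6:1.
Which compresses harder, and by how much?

A: overshoot 12 dB → output overshoot 6 dB → GR 6 dB.
B: overshoot 35.7 dB → output overshoot 5.95 dB → GR 29.75 dB.
B reduces 23.75 dB more.

B, by 23.75 dB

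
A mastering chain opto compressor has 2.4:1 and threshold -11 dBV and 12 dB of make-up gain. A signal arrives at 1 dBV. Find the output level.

1 dBV sits 12 dB over threshold.
2.4:1 compression reduces that to 12/2.4 = 5 dB over.
That puts the output at -6 dBV; make-up adds 12 dB, giving 6 dBV.

6 dBV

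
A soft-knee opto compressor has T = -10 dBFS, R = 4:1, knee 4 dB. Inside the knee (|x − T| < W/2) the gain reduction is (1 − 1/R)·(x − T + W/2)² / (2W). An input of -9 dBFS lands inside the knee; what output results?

x − T + W/2 = -9 − (-10) + 2 = 3.
GR = (1 − 1/4) × 3² / 8 = 0.75 × 9 / 8 = 0.84375 dB.
Output = -9 − 0.84375 = -9.84375 dBFS.

-9.84375 dBFS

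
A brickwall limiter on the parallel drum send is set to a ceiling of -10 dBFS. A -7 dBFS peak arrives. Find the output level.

The limiter clamps the peak to its -10 dBFS ceiling.

-10 dBFS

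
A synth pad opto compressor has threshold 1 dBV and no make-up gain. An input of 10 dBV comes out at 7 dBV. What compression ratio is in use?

1.5:1

Input overshoot = 10 − 1 = 9 dB; output overshoot = 7 − 1 = 6 dB.
Ratio = 9 / 6 = 1.5.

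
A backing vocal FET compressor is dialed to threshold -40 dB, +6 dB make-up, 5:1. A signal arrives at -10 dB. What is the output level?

-10 dB sits 30 dB over threshold.
5:1 compression reduces that to 30/5 = 6 dB over.
Output = -40 + 6 = -34 dB; make-up adds 6 dB, giving -28 dB.

-28 dB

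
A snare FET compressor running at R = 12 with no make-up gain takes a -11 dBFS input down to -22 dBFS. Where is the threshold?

-23 dBFS

Let T be the threshold. Output overshoot = (input overshoot)/R, so -22 − T = (-11 − T)/12.
12·(-22 − T) = -11 − T → 11·T = -264 − (-11) = -253.
T = -253/11 = -23 dBFS.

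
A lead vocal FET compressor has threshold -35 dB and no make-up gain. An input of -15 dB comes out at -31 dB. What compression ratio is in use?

Input overshoot = -15 − (-35) = 20 dB; output overshoot = -31 − (-35) = 4 dB.
Ratio = 20 / 4 = 5.

5:1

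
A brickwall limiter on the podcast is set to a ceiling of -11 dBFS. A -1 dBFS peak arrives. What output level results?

-11 dBFS

At ∞:1, everything above -11 dBFS is held at the ceiling.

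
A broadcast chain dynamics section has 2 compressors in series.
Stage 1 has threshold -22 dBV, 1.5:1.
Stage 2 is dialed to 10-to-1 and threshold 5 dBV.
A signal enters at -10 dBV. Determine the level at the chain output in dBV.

-14 dBV

Stage 1: overshoot 12 dB → 12/1.5 = 8 dB → -14 dBV.
Stage 2: below threshold (-14 ≤ 5); passes unchanged; output -14 dBV.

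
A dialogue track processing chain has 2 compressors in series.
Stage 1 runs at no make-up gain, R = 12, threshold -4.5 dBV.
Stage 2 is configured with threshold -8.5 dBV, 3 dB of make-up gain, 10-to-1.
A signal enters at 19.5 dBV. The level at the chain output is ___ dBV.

Stage 1: overshoot 24 dB → 24/12 = 2 dB → -2.5 dBV.
Stage 2: -2.5 dBV is 6 dB over -8.5 dBV; at 10:1 that becomes 0.6 dB over, giving -7.9 dBV; +3 dB make-up → -4.9 dBV.

-4.9 dBV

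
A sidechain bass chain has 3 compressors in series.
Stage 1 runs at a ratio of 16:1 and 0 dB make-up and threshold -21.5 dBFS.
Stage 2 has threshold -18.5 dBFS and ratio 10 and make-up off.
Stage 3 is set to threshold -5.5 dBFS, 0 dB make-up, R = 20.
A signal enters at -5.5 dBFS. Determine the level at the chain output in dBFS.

Stage 1: 16 dB above -21.5 dBFS, reduced 16:1 to 1 dB above → -20.5 dBFS.
Stage 2: -20.5 dBFS ≤ -18.5 dBFS, so stage 2 doesn't engage; output -20.5 dBFS.
Stage 3: below threshold (-20.5 ≤ -5.5); passes unchanged; output -20.5 dBFS.

-20.5 dBFS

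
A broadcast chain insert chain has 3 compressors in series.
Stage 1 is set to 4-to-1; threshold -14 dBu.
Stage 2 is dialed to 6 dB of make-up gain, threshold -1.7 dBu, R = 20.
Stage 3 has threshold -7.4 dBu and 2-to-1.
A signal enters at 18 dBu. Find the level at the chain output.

-3.7 dBu

Stage 1: overshoot 32 dB → 32/4 = 8 dB → -6 dBu.
Stage 2: -6 dBu ≤ -1.7 dBu, so stage 2 doesn't engage; make-up brings it to 0 dBu.
Stage 3: 7.4 dB above -7.4 dBu, reduced 2:1 to 3.7 dB above → -3.7 dBu.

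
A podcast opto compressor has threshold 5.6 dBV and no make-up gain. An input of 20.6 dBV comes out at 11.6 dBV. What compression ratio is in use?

2.5:1

Input overshoot = 20.6 − 5.6 = 15 dB; output overshoot = 11.6 − 5.6 = 6 dB.
Ratio = 15 / 6 = 2.5.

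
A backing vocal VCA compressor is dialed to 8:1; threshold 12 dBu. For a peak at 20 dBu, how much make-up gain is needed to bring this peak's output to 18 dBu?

Overshoot 8 dB → 8/8 = 1 dB after compression, so the compressed level is 12 + 1 = 13 dBu.
Make-up = target − compressed = 18 − 13 = 5 dB.

5 dB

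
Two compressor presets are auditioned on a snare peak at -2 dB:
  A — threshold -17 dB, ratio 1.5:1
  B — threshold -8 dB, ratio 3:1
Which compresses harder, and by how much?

A, by 1 dB

A: overshoot 15 dB → output overshoot 10 dB → GR 5 dB.
B: overshoot 6 dB → output overshoot 2 dB → GR 4 dB.
Difference: 1 dB in favour of A.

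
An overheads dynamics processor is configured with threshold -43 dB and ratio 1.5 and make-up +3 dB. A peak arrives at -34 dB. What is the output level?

-34 dB sits 9 dB over threshold.
1.5:1 compression reduces that to 9/1.5 = 6 dB over.
So the level is -43 + 6 = -37 dB; make-up adds 3 dB, giving -34 dB.

-34 dB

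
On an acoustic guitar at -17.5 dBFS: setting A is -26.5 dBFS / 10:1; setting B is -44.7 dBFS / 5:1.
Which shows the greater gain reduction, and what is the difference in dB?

A: overshoot 9 dB → output overshoot 0.9 dB → GR 8.1 dB.
B: overshoot 27.2 dB → output overshoot 5.44 dB → GR 21.76 dB.
Difference: 13.66 dB in favour of B.

B, by 13.66 dB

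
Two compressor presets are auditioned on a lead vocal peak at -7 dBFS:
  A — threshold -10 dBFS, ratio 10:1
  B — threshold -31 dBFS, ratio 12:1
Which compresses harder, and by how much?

A: 3 dB over, compressed to 0.3 dB over, so 2.7 dB of GR.
B: 24 dB over, compressed to 2 dB over, so 22 dB of GR.
B applies 19.3 dB more gain reduction.

B, by 19.3 dB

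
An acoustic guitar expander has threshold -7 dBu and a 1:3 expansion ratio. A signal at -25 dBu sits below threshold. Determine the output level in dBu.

Below threshold, a 1:3 expander applies gain = (3−1)×(T − x) of attenuation.
(3−1) × 18 = 36 dB, so output = -25 − 36 = -61 dBu.

-61 dBu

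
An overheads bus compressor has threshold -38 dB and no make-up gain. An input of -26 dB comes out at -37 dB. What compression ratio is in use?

12:1

Input overshoot = -26 − (-38) = 12 dB; output overshoot = -37 − (-38) = 1 dB.
Ratio = 12 / 1 = 12.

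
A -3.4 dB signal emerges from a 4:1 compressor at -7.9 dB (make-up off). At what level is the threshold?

-9.4 dB

Gain reduction = -3.4 − (-7.9) = 4.5 dB; output overshoot = GR / (R − 1) = 4.5 / 3 = 1.5 dB.
Threshold = output − output overshoot = -7.9 − 1.5 = -9.4 dB.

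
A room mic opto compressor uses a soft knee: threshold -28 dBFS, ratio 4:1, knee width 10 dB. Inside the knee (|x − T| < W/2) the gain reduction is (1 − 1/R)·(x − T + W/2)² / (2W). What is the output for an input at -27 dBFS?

x − T + W/2 = -27 − (-28) + 5 = 6.
GR = (1 − 1/4) × 6² / 20 = 0.75 × 36 / 20 = 1.35 dB.
Output = -27 − 1.35 = -28.35 dBFS.

-28.35 dBFS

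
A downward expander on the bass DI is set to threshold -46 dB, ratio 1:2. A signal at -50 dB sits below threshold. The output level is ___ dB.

Below threshold, a 1:2 expander applies gain = (2−1)×(T − x) of attenuation.
(2−1) × 4 = 4 dB, so output = -50 − 4 = -54 dB.

-54 dB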